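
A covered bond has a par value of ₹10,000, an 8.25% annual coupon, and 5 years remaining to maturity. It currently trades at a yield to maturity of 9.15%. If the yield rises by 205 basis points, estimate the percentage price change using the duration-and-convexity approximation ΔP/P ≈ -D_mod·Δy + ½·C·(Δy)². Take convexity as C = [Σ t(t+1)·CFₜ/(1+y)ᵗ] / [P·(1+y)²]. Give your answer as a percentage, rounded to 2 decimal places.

With y = 0.0915:
  t   CF        PV=CF/(1+0.0915)^t    t·PV        t(t+1)·PV
  1       825.00       755.8406       755.8406       1,511.6812
  2       825.00       692.4788     1,384.9576       4,154.8727
  3       825.00       634.4286     1,903.2857       7,613.1428
  4       825.00       581.2447     2,324.9787      11,624.8935
  5    10,825.00     6,987.2970    34,936.4851     209,618.9106
  Σ                  9,651.2896    41,305.5476     234,523.5007
P = 9,651.2896; D_Mac = 4.27980 yrs; D_mod = 3.92102 yrs; C = 20.39640.
Duration effect: -3.92102 × (+0.0205) = -0.080381
Convexity effect: 0.5 × 20.39640 × (0.0205)² = +0.0042858
ΔP/P ≈ -0.080381 + 0.0042858 = -0.076095 = -7.6095%.

-7.61%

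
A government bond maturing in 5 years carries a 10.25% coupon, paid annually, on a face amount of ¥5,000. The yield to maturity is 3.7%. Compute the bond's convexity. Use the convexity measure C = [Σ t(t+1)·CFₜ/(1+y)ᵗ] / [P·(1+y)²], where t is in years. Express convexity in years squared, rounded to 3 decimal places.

22.439

With y = 0.037:
  t   CF        PV=CF/(1+0.037)^t    t·PV        t(t+1)·PV
  1       512.50       494.2141       494.2141         988.4282
  2       512.50       476.5806       953.1612       2,859.4836
  3       512.50       459.5763     1,378.7288       5,514.9153
  4       512.50       443.1787     1,772.7147       8,863.5733
  5     5,512.50     4,596.7917    22,983.9583     137,903.7497
  Σ                  6,470.3413    27,582.7770     156,130.1501
P = 6,470.3413.
Convexity = Σ t(t+1)·PV / [P·(1+y)²] = 156,130.1501 / (6,470.3413 × 1.075369) = 22.43893.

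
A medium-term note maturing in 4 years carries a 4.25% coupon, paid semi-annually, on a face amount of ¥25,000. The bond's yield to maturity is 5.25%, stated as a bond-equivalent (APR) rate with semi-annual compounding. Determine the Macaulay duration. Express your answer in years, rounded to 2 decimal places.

Periodic yield y = 0.02625. Discount each cash flow and weight by its period:
  t   CF        PV=CF/(1+0.02625)^t    t·PV
  1       531.25       517.6614       517.6614
  2       531.25       504.4204     1,008.8407
  3       531.25       491.5180     1,474.5540
  4       531.25       478.9457     1,915.7827
  5       531.25       466.6949     2,333.4747
  6       531.25       454.7576     2,728.5453
  7       531.25       443.1255     3,101.8786
  8    25,531.25    20,751.3673   166,010.9383
  Σ                 24,108.4907   179,091.6757
Price P = Σ PV = 24,108.4907.
Macaulay duration = Σ(t·PV) / P = 179,091.6757 / 24,108.4907 = 7.42857 half-year periods.
In years: 7.42857 / 2 = 3.71429 years.

3.71 years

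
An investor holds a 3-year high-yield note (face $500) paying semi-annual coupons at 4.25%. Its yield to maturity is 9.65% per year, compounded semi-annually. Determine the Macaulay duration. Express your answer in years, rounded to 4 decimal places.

Periodic yield y = 0.04825. Discount each cash flow and weight by its period:
  t   CF        PV=CF/(1+0.04825)^t    t·PV
  1       10.625        10.1359        10.1359
  2       10.625         9.6694        19.3388
  3       10.625         9.2243        27.6730
  4       10.625         8.7997        35.1989
  5       10.625         8.3947        41.9734
  6      510.625       384.8689     2,309.2136
  Σ                    431.0930     2,443.5336
Price P = Σ PV = 431.0930.
Macaulay duration = Σ(t·PV) / P = 2,443.5336 / 431.0930 = 5.66823 half-year periods.
In years: 5.66823 / 2 = 2.83411 years.

2.8341 years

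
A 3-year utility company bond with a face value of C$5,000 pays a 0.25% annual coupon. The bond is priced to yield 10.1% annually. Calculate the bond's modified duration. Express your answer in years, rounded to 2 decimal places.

Periodic yield y = 0.101. First find Macaulay duration:
  t   CF        PV=CF/(1+0.101)^t    t·PV
  1        12.50        11.3533        11.3533
  2        12.50        10.3118        20.6236
  3     5,012.50     3,755.7133    11,267.1398
  Σ                  3,777.3784    11,299.1168
P = 3,777.3784; Macaulay duration = 11,299.1168 / 3,777.3784 = 2.99126 years.
Modified duration = D_Mac / (1 + y) = 2.99126 / 1.101 = 2.71686 years.

2.72 years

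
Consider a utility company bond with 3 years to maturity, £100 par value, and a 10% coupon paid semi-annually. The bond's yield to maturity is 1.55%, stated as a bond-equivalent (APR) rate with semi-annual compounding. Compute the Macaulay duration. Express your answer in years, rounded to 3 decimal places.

Periodic yield y = 0.00775. Discount each cash flow and weight by its period:
  t   CF        PV=CF/(1+0.00775)^t    t·PV
  1         5.00         4.9615         4.9615
  2         5.00         4.9234         9.8468
  3         5.00         4.8855        14.6566
  4         5.00         4.8480        19.3918
  5         5.00         4.8107        24.0534
  6       105.00       100.2472       601.4835
  Σ                    124.6763       674.3936
Price P = Σ PV = 124.6763.
Macaulay duration = Σ(t·PV) / P = 674.3936 / 124.6763 = 5.40915 half-year periods.
In years: 5.40915 / 2 = 2.70458 years.

2.705 years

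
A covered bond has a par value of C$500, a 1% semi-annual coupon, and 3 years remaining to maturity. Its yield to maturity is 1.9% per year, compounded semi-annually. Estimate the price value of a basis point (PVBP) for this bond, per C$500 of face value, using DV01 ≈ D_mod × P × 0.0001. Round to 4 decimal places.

C$0.1429

Periodic yield y = 0.0095.
  t   CF        PV=CF/(1+0.0095)^t    t·PV
  1         2.50         2.4765         2.4765
  2         2.50         2.4532         4.9063
  3         2.50         2.4301         7.2902
  4         2.50         2.4072         9.6289
  5         2.50         2.3846        11.9228
  6       502.50       474.7862     2,848.7175
  Σ                    486.9377     2,884.9422
P = 486.9377; D_Mac = 5.92466 half-year periods = 2.96233 yrs; D_mod = 2.93445 yrs.
DV01 ≈ 2.93445 × 486.9377 × 0.0001 = 0.142890.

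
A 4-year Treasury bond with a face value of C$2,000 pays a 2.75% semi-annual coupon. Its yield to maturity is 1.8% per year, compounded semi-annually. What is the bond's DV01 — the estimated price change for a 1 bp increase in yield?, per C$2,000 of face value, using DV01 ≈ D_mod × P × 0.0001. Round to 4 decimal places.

C$0.7847

Periodic yield y = 0.009.
  t   CF        PV=CF/(1+0.009)^t    t·PV
  1        27.50        27.2547        27.2547
  2        27.50        27.0116        54.0232
  3        27.50        26.7707        80.3120
  4        27.50        26.5319       106.1275
  5        27.50        26.2952       131.4761
  6        27.50        26.0607       156.3641
  7        27.50        25.8282       180.7976
  8     2,027.50     1,887.2591    15,098.0730
  Σ                  2,073.0121    15,834.4281
P = 2,073.0121; D_Mac = 7.63837 half-year periods = 3.81918 yrs; D_mod = 3.78512 yrs.
DV01 ≈ 3.78512 × 2,073.0121 × 0.0001 = 0.784659.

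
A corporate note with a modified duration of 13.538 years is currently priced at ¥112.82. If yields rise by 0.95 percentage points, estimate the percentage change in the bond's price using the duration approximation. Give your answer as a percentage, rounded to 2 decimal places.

-12.86%

Duration approximation: ΔP/P ≈ -D_mod · Δy = -13.538 × (+0.0095) = -0.128611.
As a percentage: -12.8611%.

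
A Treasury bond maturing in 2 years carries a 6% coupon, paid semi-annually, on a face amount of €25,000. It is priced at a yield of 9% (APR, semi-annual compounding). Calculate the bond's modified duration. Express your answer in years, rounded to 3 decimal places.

1.829 years

Periodic yield y = 0.045. First find Macaulay duration:
  t   CF        PV=CF/(1+0.045)^t    t·PV
  1       750.00       717.7033       717.7033
  2       750.00       686.7975     1,373.5949
  3       750.00       657.2225     1,971.6674
  4    25,750.00    21,592.9546    86,371.8184
  Σ                 23,654.6779    90,434.7840
P = 23,654.6779; Macaulay duration = 90,434.7840 / 23,654.6779 = 3.82312 half-year periods = 1.91156 years.
Modified duration = D_Mac / (1 + y) = 1.91156 / 1.045 = 1.82925 years.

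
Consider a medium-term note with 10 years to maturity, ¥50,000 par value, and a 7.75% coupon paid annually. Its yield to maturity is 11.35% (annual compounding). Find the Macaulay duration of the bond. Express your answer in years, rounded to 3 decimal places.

6.947 years

Periodic yield y = 0.1135. Discount each cash flow and weight by its year:
  t   CF        PV=CF/(1+0.1135)^t    t·PV
  1     3,875.00     3,480.0180     3,480.0180
  2     3,875.00     3,125.2968     6,250.5936
  3     3,875.00     2,806.7326     8,420.1979
  4     3,875.00     2,520.6400    10,082.5599
  5     3,875.00     2,263.7090    11,318.5451
  6     3,875.00     2,032.9672    12,197.8034
  7     3,875.00     1,825.7452    12,780.2161
  8     3,875.00     1,639.6454    13,117.1632
  9     3,875.00     1,472.5150    13,252.6346
  10   53,875.00    18,385.9074   183,859.0744
  Σ                 39,553.1766   274,758.8061
Price P = Σ PV = 39,553.1766.
Macaulay duration = Σ(t·PV) / P = 274,758.8061 / 39,553.1766 = 6.94657 years.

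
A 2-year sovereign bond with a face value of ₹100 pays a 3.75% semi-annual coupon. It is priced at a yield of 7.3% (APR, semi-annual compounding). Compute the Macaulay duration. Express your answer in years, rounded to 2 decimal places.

Periodic yield y = 0.0365. Discount each cash flow and weight by its period:
  t   CF        PV=CF/(1+0.0365)^t    t·PV
  1        1.875         1.8090         1.8090
  2        1.875         1.7453         3.4905
  3        1.875         1.6838         5.0514
  4      101.875        88.2654       353.0615
  Σ                     93.5034       363.4125
Price P = Σ PV = 93.5034.
Macaulay duration = Σ(t·PV) / P = 363.4125 / 93.5034 = 3.88662 half-year periods.
In years: 3.88662 / 2 = 1.94331 years.

1.94 years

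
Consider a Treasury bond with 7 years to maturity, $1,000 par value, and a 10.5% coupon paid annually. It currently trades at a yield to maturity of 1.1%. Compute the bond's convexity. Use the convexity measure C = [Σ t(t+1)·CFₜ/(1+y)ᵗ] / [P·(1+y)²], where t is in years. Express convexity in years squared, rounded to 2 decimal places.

With y = 0.011:
  t   CF        PV=CF/(1+0.011)^t    t·PV        t(t+1)·PV
  1       105.00       103.8576       103.8576         207.7151
  2       105.00       102.7276       205.4551         616.3654
  3       105.00       101.6099       304.8296       1,219.3183
  4       105.00       100.5043       402.0172       2,010.0862
  5       105.00        99.4108       497.0539       2,982.3237
  6       105.00        98.3292       589.9750       4,129.8251
  7     1,105.00     1,023.5385     7,164.7696      57,318.1568
  Σ                  1,629.9778     9,267.9580      68,483.7904
P = 1,629.9778.
Convexity = Σ t(t+1)·PV / [P·(1+y)²] = 68,483.7904 / (1,629.9778 × 1.022121) = 41.10587.

41.11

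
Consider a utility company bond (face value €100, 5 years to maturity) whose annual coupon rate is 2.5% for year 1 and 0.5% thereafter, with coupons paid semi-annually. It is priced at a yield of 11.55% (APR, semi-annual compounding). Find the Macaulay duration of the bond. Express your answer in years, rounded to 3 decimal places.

Periodic yield y = 0.05775. Discount each cash flow and weight by its period:
  t   CF        PV=CF/(1+0.05775)^t    t·PV
  1         1.25         1.1818         1.1818
  2         1.25         1.1172         2.2345
  3         0.25         0.2112         0.6337
  4         0.25         0.1997         0.7989
  5         0.25         0.1888         0.9440
  6         0.25         0.1785         1.0710
  7         0.25         0.1688         1.1813
  8         0.25         0.1595         1.2763
  9         0.25         0.1508         1.3575
  10      100.25        57.1813       571.8130
  Σ                     60.7377       582.4920
Price P = Σ PV = 60.7377.
Macaulay duration = Σ(t·PV) / P = 582.4920 / 60.7377 = 9.59029 half-year periods.
In years: 9.59029 / 2 = 4.79514 years.

4.795 years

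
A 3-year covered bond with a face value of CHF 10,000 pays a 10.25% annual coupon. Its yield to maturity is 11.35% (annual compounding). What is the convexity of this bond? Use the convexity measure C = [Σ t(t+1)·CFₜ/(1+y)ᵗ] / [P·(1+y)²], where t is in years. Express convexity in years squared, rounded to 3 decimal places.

8.504

With y = 0.1135:
  t   CF        PV=CF/(1+0.1135)^t    t·PV        t(t+1)·PV
  1     1,025.00       920.5209       920.5209       1,841.0418
  2     1,025.00       826.6914     1,653.3828       4,960.1484
  3    11,025.00     7,985.6070    23,956.8210      95,827.2842
  Σ                  9,732.8193    26,530.7247     102,628.4744
P = 9,732.8193.
Convexity = Σ t(t+1)·PV / [P·(1+y)²] = 102,628.4744 / (9,732.8193 × 1.239882) = 8.50450.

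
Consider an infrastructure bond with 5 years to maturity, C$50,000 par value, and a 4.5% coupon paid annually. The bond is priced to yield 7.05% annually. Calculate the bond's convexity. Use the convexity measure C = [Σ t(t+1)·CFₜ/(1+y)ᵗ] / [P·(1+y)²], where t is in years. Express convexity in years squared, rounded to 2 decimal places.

With y = 0.0705:
  t   CF        PV=CF/(1+0.0705)^t    t·PV        t(t+1)·PV
  1     2,250.00     2,101.8216     2,101.8216       4,203.6432
  2     2,250.00     1,963.4018     3,926.8035      11,780.4105
  3     2,250.00     1,834.0979     5,502.2936      22,009.1743
  4     2,250.00     1,713.3095     6,853.2381      34,266.1907
  5    52,250.00    37,166.6088   185,833.0441   1,114,998.2644
  Σ                 44,779.2395   204,217.2009   1,187,257.6830
P = 44,779.2395.
Convexity = Σ t(t+1)·PV / [P·(1+y)²] = 1,187,257.6830 / (44,779.2395 × 1.145970) = 23.13635.

23.14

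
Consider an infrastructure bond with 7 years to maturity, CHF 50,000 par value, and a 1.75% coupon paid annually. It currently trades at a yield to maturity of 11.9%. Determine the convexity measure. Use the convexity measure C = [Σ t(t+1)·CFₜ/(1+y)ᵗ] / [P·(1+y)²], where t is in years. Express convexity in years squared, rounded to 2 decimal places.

With y = 0.119:
  t   CF        PV=CF/(1+0.119)^t    t·PV        t(t+1)·PV
  1       875.00       781.9482       781.9482       1,563.8963
  2       875.00       698.7919     1,397.5839       4,192.7516
  3       875.00       624.4789     1,873.4368       7,493.7472
  4       875.00       558.0688     2,232.2750      11,161.3751
  5       875.00       498.7210     2,493.6048      14,961.6288
  6       875.00       445.6845     2,674.1070      18,718.7491
  7    50,875.00    23,157.6143   162,103.3002   1,296,826.4015
  Σ                 26,765.3076   173,556.2559   1,354,918.5496
P = 26,765.3076.
Convexity = Σ t(t+1)·PV / [P·(1+y)²] = 1,354,918.5496 / (26,765.3076 × 1.252161) = 40.42786.

40.43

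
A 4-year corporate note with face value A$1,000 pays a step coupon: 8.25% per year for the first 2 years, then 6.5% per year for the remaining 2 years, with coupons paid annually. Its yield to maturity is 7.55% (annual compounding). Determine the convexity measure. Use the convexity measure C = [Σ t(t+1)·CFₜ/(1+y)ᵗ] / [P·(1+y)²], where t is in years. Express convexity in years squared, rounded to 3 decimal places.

With y = 0.0755:
  t   CF        PV=CF/(1+0.0755)^t    t·PV        t(t+1)·PV
  1        82.50        76.7085        76.7085         153.4170
  2        82.50        71.3236       142.6472         427.9415
  3        65.00        52.2495       156.7485         626.9940
  4     1,065.00       795.9906     3,183.9625      15,919.8124
  Σ                    996.2722     3,560.0666      17,128.1648
P = 996.2722.
Convexity = Σ t(t+1)·PV / [P·(1+y)²] = 17,128.1648 / (996.2722 × 1.156700) = 14.86319.

14.863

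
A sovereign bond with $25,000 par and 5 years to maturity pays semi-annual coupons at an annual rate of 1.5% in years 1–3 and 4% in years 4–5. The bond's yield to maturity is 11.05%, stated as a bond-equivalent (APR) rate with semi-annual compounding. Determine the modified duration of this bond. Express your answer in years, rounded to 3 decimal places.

Periodic yield y = 0.05525. First find Macaulay duration:
  t   CF        PV=CF/(1+0.05525)^t    t·PV
  1       187.50       177.6830       177.6830
  2       187.50       168.3800       336.7600
  3       187.50       159.5641       478.6923
  4       187.50       151.2098       604.8390
  5       187.50       143.2928       716.4642
  6       187.50       135.7904       814.7425
  7       500.00       343.1488     2,402.0416
  8       500.00       325.1825     2,601.4597
  9       500.00       308.1568     2,773.4112
  10   25,500.00    14,893.1503   148,931.5029
  Σ                 16,805.5585   159,837.5965
P = 16,805.5585; Macaulay duration = 159,837.5965 / 16,805.5585 = 9.51100 half-year periods = 4.75550 years.
Modified duration = D_Mac / (1 + y) = 4.75550 / 1.05525 = 4.50651 years.

4.507 years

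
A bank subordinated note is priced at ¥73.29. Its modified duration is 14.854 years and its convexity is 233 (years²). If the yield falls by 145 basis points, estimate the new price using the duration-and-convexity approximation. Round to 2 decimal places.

¥90.87

Duration effect: -D_mod·Δy = -14.854 × (-0.0145) = +0.215383
Convexity effect: ½·C·(Δy)² = 0.5 × 233 × (-0.0145)² = +0.024494125
ΔP/P ≈ +0.215383 + 0.024494125 = +0.239877125
New price ≈ 73.29 × (1 + 0.239877125) = 90.87059449125.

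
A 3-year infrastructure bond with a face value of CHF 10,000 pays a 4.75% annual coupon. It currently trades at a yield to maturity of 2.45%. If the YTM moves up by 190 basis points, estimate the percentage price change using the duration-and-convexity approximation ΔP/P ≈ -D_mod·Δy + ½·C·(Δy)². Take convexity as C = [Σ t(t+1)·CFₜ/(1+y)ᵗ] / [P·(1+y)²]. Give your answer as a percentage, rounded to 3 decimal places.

With y = 0.0245:
  t   CF        PV=CF/(1+0.0245)^t    t·PV        t(t+1)·PV
  1       475.00       463.6408       463.6408         927.2816
  2       475.00       452.5532       905.1065       2,715.3195
  3    10,475.00     9,741.3275    29,223.9824     116,895.9297
  Σ                 10,657.5215    30,592.7297     120,538.5308
P = 10,657.5215; D_Mac = 2.87053 yrs; D_mod = 2.80188 yrs; C = 10.77571.
Duration effect: -2.80188 × (+0.019) = -0.053236
Convexity effect: 0.5 × 10.77571 × (0.019)² = +0.0019450
ΔP/P ≈ -0.053236 + 0.0019450 = -0.051291 = -5.1291%.

-5.129%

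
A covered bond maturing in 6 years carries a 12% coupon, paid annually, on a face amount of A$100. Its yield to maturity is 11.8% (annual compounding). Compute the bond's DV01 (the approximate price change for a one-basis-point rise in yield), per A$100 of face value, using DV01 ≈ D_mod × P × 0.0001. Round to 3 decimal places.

A$0.042

Periodic yield y = 0.118.
  t   CF        PV=CF/(1+0.118)^t    t·PV
  1        12.00        10.7335        10.7335
  2        12.00         9.6006        19.2012
  3        12.00         8.5873        25.7619
  4        12.00         7.6809        30.7237
  5        12.00         6.8702        34.3512
  6       112.00        57.3545       344.1268
  Σ                    100.8270       464.8982
P = 100.8270; D_Mac = 4.61085 yrs; D_mod = 4.12420 yrs.
DV01 ≈ 4.12420 × 100.8270 × 0.0001 = 0.041583.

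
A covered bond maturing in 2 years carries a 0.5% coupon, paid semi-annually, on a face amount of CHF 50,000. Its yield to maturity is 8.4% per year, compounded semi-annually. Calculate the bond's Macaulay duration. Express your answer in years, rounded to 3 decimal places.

Periodic yield y = 0.042. Discount each cash flow and weight by its period:
  t   CF        PV=CF/(1+0.042)^t    t·PV
  1       125.00       119.9616       119.9616
  2       125.00       115.1263       230.2526
  3       125.00       110.4859       331.4577
  4    50,125.00    42,519.0458   170,076.1832
  Σ                 42,864.6196   170,757.8552
Price P = Σ PV = 42,864.6196.
Macaulay duration = Σ(t·PV) / P = 170,757.8552 / 42,864.6196 = 3.98365 half-year periods.
In years: 3.98365 / 2 = 1.99183 years.

1.992 years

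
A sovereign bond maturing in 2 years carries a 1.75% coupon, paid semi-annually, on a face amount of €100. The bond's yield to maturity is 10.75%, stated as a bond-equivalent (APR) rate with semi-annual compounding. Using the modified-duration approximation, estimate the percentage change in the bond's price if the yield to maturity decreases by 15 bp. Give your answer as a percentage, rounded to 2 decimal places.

Periodic yield y = 0.05375. Modified duration first:
  t   CF        PV=CF/(1+0.05375)^t    t·PV
  1        0.875         0.8304         0.8304
  2        0.875         0.7880         1.5760
  3        0.875         0.7478         2.2435
  4      100.875        81.8150       327.2602
  Σ                     84.1812       331.9100
P = 84.1812; D_Mac = 3.94280 half-year periods = 1.97140 yrs; D_mod = 1.97140/(1+0.05375) = 1.87084 yrs.
ΔP/P ≈ -D_mod · Δy = -1.87084 × (-0.0015) = +0.002806 = +0.2806%.

+0.28%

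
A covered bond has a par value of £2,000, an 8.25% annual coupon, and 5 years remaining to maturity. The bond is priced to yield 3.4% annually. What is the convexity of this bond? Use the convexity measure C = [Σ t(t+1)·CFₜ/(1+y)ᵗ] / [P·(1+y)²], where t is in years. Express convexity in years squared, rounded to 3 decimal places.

23.342

With y = 0.034:
  t   CF        PV=CF/(1+0.034)^t    t·PV        t(t+1)·PV
  1       165.00       159.5745       159.5745         319.1489
  2       165.00       154.3273       308.6547         925.9640
  3       165.00       149.2527       447.7582       1,791.0329
  4       165.00       144.3450       577.3801       2,886.9003
  5     2,165.00     1,831.7036     9,158.5182      54,951.1090
  Σ                  2,439.2032    10,651.8856      60,874.1552
P = 2,439.2032.
Convexity = Σ t(t+1)·PV / [P·(1+y)²] = 60,874.1552 / (2,439.2032 × 1.069156) = 23.34231.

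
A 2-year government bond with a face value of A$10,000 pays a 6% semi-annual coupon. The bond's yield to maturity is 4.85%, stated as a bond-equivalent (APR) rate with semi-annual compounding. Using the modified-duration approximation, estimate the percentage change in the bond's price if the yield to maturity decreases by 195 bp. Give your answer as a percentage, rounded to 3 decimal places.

+3.646%

Periodic yield y = 0.02425. Modified duration first:
  t   CF        PV=CF/(1+0.02425)^t    t·PV
  1       300.00       292.8972       292.8972
  2       300.00       285.9626       571.9253
  3       300.00       279.1922       837.5767
  4    10,300.00     9,358.6528    37,434.6111
  Σ                 10,216.7049    39,137.0103
P = 10,216.7049; D_Mac = 3.83069 half-year periods = 1.91534 yrs; D_mod = 1.91534/(1+0.02425) = 1.87000 yrs.
ΔP/P ≈ -D_mod · Δy = -1.87000 × (-0.0195) = +0.036465 = +3.6465%.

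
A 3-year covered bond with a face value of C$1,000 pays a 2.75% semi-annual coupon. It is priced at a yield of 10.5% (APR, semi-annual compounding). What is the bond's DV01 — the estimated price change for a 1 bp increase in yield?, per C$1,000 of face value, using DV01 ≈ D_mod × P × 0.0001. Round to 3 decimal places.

C$0.221

Periodic yield y = 0.0525.
  t   CF        PV=CF/(1+0.0525)^t    t·PV
  1        13.75        13.0641        13.0641
  2        13.75        12.4125        24.8250
  3        13.75        11.7933        35.3800
  4        13.75        11.2051        44.8202
  5        13.75        10.6461        53.2307
  6     1,013.75       745.7585     4,474.5513
  Σ                    804.8797     4,645.8713
P = 804.8797; D_Mac = 5.77213 half-year periods = 2.88607 yrs; D_mod = 2.74211 yrs.
DV01 ≈ 2.74211 × 804.8797 × 0.0001 = 0.220706.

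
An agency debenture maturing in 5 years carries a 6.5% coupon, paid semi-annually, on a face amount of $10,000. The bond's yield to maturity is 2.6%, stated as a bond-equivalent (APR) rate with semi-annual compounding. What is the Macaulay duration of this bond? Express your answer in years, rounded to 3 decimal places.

4.410 years

Periodic yield y = 0.013. Discount each cash flow and weight by its period:
  t   CF        PV=CF/(1+0.013)^t    t·PV
  1       325.00       320.8292       320.8292
  2       325.00       316.7120       633.4239
  3       325.00       312.6475       937.9426
  4       325.00       308.6353     1,234.5412
  5       325.00       304.6745     1,523.3726
  6       325.00       300.7646     1,804.5875
  7       325.00       296.9048     2,078.3337
  8       325.00       293.0946     2,344.7567
  9       325.00       289.3333     2,603.9993
  10   10,325.00     9,073.9338    90,739.3380
  Σ                 11,817.5296   104,221.1248
Price P = Σ PV = 11,817.5296.
Macaulay duration = Σ(t·PV) / P = 104,221.1248 / 11,817.5296 = 8.81920 half-year periods.
In years: 8.81920 / 2 = 4.40960 years.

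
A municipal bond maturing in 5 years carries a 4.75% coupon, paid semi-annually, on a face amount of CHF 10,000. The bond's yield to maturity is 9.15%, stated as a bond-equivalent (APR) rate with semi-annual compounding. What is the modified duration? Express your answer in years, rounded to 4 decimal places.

4.2540 years

Periodic yield y = 0.04575. First find Macaulay duration:
  t   CF        PV=CF/(1+0.04575)^t    t·PV
  1       237.50       227.1097       227.1097
  2       237.50       217.1740       434.3480
  3       237.50       207.6730       623.0189
  4       237.50       198.5876       794.3504
  5       237.50       189.8997       949.4984
  6       237.50       181.5919     1,089.5512
  7       237.50       173.6475     1,215.5324
  8       237.50       166.0507     1,328.4053
  9       237.50       158.7862     1,429.0758
  10   10,237.50     6,545.0834    65,450.8336
  Σ                  8,265.6036    73,541.7238
P = 8,265.6036; Macaulay duration = 73,541.7238 / 8,265.6036 = 8.89732 half-year periods = 4.44866 years.
Modified duration = D_Mac / (1 + y) = 4.44866 / 1.04575 = 4.25404 years.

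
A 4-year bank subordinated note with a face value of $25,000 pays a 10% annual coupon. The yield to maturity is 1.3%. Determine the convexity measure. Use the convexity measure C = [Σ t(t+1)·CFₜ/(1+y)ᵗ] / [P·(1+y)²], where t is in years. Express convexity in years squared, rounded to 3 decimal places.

With y = 0.013:
  t   CF        PV=CF/(1+0.013)^t    t·PV        t(t+1)·PV
  1     2,500.00     2,467.9171     2,467.9171       4,935.8342
  2     2,500.00     2,436.2459     4,872.4918      14,617.4753
  3     2,500.00     2,404.9811     7,214.9434      28,859.7735
  4    27,500.00    26,115.2936   104,461.1743     522,305.8716
  Σ                 33,424.4377   119,016.5265     570,718.9546
P = 33,424.4377.
Convexity = Σ t(t+1)·PV / [P·(1+y)²] = 570,718.9546 / (33,424.4377 × 1.026169) = 16.63946.

16.639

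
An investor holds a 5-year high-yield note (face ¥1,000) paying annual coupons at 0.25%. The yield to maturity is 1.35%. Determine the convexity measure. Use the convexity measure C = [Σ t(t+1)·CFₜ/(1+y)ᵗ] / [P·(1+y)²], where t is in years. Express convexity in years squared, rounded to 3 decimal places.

With y = 0.0135:
  t   CF        PV=CF/(1+0.0135)^t    t·PV        t(t+1)·PV
  1         2.50         2.4667         2.4667           4.9334
  2         2.50         2.4338         4.8677          14.6031
  3         2.50         2.4014         7.2043          28.8171
  4         2.50         2.3694         9.4777          47.3887
  5     1,002.50       937.4878     4,687.4389      28,124.6334
  Σ                    947.1592     4,711.4553      28,220.3757
P = 947.1592.
Convexity = Σ t(t+1)·PV / [P·(1+y)²] = 28,220.3757 / (947.1592 × 1.027182) = 29.00630.

29.006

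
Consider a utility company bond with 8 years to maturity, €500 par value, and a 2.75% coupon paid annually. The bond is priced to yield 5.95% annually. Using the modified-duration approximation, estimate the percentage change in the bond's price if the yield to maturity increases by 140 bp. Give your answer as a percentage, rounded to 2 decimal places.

Periodic yield y = 0.0595. Modified duration first:
  t   CF        PV=CF/(1+0.0595)^t    t·PV
  1        13.75        12.9778        12.9778
  2        13.75        12.2490        24.4980
  3        13.75        11.5611        34.6834
  4        13.75        10.9119        43.6474
  5        13.75        10.2991        51.4953
  6        13.75         9.7207        58.3241
  7        13.75         9.1748        64.2235
  8       513.75       323.5520     2,588.4163
  Σ                    400.4464     2,878.2659
P = 400.4464; D_Mac = 7.18764 yrs; D_mod = 7.18764/(1+0.0595) = 6.78400 yrs.
ΔP/P ≈ -D_mod · Δy = -6.78400 × (+0.014) = -0.094976 = -9.4976%.

-9.50%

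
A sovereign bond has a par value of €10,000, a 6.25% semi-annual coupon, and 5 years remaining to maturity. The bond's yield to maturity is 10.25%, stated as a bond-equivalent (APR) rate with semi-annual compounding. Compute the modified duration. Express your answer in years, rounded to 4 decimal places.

4.0945 years

Periodic yield y = 0.05125. First find Macaulay duration:
  t   CF        PV=CF/(1+0.05125)^t    t·PV
  1       312.50       297.2652       297.2652
  2       312.50       282.7730       565.5461
  3       312.50       268.9874       806.9623
  4       312.50       255.8739     1,023.4956
  5       312.50       243.3997     1,216.9983
  6       312.50       231.5336     1,389.2014
  7       312.50       220.2460     1,541.7218
  8       312.50       209.5086     1,676.0692
  9       312.50       199.2948     1,793.6531
  10   10,312.50     6,256.1028    62,561.0276
  Σ                  8,464.9849    72,871.9405
P = 8,464.9849; Macaulay duration = 72,871.9405 / 8,464.9849 = 8.60863 half-year periods = 4.30432 years.
Modified duration = D_Mac / (1 + y) = 4.30432 / 1.05125 = 4.09447 years.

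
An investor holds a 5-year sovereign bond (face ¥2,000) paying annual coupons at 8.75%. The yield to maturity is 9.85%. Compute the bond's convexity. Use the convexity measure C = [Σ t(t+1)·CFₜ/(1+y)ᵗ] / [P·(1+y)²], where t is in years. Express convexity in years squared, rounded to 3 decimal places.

With y = 0.0985:
  t   CF        PV=CF/(1+0.0985)^t    t·PV        t(t+1)·PV
  1       175.00       159.3081       159.3081         318.6163
  2       175.00       145.0233       290.0467         870.1401
  3       175.00       132.0194       396.0583       1,584.2332
  4       175.00       120.1816       480.7262       2,403.6310
  5     2,175.00     1,359.7496     6,798.7482      40,792.4894
  Σ                  1,916.2821     8,124.8876      45,969.1100
P = 1,916.2821.
Convexity = Σ t(t+1)·PV / [P·(1+y)²] = 45,969.1100 / (1,916.2821 × 1.206702) = 19.87955.

19.880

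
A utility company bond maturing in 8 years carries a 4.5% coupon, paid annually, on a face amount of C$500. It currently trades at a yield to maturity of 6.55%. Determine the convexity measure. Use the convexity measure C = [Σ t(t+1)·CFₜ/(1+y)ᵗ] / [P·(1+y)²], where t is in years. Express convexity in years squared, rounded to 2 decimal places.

50.96

With y = 0.0655:
  t   CF        PV=CF/(1+0.0655)^t    t·PV        t(t+1)·PV
  1        22.50        21.1168        21.1168          42.2337
  2        22.50        19.8187        39.6374         118.9123
  3        22.50        18.6004        55.8012         223.2047
  4        22.50        17.4570        69.8279         349.1393
  5        22.50        16.3838        81.9191         491.5147
  6        22.50        15.3767        92.2599         645.8194
  7        22.50        14.4314       101.0198         808.1582
  8       522.50       314.5275     2,516.2202      22,645.9821
  Σ                    437.7123     2,977.8024      25,324.9643
P = 437.7123.
Convexity = Σ t(t+1)·PV / [P·(1+y)²] = 25,324.9643 / (437.7123 × 1.135290) = 50.96279.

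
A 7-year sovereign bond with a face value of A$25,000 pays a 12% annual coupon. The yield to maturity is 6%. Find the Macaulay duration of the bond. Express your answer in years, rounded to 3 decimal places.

Periodic yield y = 0.06. Discount each cash flow and weight by its year:
  t   CF        PV=CF/(1+0.06)^t    t·PV
  1     3,000.00     2,830.1887     2,830.1887
  2     3,000.00     2,669.9893     5,339.9786
  3     3,000.00     2,518.8578     7,556.5735
  4     3,000.00     2,376.2810     9,505.1240
  5     3,000.00     2,241.7745    11,208.8726
  6     3,000.00     2,114.8816    12,689.2897
  7    28,000.00    18,621.5992   130,351.1943
  Σ                 33,373.5722   179,481.2214
Price P = Σ PV = 33,373.5722.
Macaulay duration = Σ(t·PV) / P = 179,481.2214 / 33,373.5722 = 5.37794 years.

5.378 years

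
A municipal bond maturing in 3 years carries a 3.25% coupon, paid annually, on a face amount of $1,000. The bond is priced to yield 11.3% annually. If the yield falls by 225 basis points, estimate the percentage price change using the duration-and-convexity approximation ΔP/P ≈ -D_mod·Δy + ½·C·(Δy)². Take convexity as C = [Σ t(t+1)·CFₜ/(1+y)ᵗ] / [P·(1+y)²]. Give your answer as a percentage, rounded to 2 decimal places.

+6.09%

With y = 0.113:
  t   CF        PV=CF/(1+0.113)^t    t·PV        t(t+1)·PV
  1        32.50        29.2004        29.2004          58.4007
  2        32.50        26.2357        52.4714         157.4143
  3     1,032.50       748.8668     2,246.6003       8,986.4014
  Σ                    804.3029     2,328.2722       9,202.2165
P = 804.3029; D_Mac = 2.89477 yrs; D_mod = 2.60087 yrs; C = 9.23597.
Duration effect: -2.60087 × (-0.0225) = +0.058520
Convexity effect: 0.5 × 9.23597 × (-0.0225)² = +0.0023379
ΔP/P ≈ +0.058520 + 0.0023379 = +0.060857 = +6.0857%.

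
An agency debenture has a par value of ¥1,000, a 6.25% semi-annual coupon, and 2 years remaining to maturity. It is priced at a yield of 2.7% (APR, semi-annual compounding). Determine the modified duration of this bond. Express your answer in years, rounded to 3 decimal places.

1.889 years

Periodic yield y = 0.0135. First find Macaulay duration:
  t   CF        PV=CF/(1+0.0135)^t    t·PV
  1        31.25        30.8337        30.8337
  2        31.25        30.4230        60.8461
  3        31.25        30.0178        90.0534
  4     1,031.25       977.3924     3,909.5695
  Σ                  1,068.6670     4,091.3027
P = 1,068.6670; Macaulay duration = 4,091.3027 / 1,068.6670 = 3.82842 half-year periods = 1.91421 years.
Modified duration = D_Mac / (1 + y) = 1.91421 / 1.0135 = 1.88871 years.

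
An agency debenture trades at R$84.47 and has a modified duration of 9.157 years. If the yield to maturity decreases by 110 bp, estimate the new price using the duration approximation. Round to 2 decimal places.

Duration approximation: ΔP/P ≈ -D_mod · Δy = -9.157 × (-0.011) = +0.100727.
New price ≈ 84.47 × (1 + 0.100727) = 92.97840969.

R$92.98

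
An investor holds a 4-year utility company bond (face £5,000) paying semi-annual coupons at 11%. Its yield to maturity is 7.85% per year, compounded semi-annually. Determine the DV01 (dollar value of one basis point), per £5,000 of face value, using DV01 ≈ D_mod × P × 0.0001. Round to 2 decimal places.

£1.80

Periodic yield y = 0.03925.
  t   CF        PV=CF/(1+0.03925)^t    t·PV
  1       275.00       264.6139       264.6139
  2       275.00       254.6201       509.2401
  3       275.00       245.0037       735.0110
  4       275.00       235.7505       943.0019
  5       275.00       226.8467     1,134.2337
  6       275.00       218.2793     1,309.6756
  7       275.00       210.0354     1,470.2477
  8     5,275.00     3,876.7000    31,013.6003
  Σ                  5,531.8495    37,379.6242
P = 5,531.8495; D_Mac = 6.75717 half-year periods = 3.37858 yrs; D_mod = 3.25098 yrs.
DV01 ≈ 3.25098 × 5,531.8495 × 0.0001 = 1.798394.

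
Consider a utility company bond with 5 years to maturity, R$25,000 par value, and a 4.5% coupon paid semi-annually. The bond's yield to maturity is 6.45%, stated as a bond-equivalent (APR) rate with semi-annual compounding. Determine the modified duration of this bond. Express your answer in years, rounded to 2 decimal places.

4.37 years

Periodic yield y = 0.03225. First find Macaulay duration:
  t   CF        PV=CF/(1+0.03225)^t    t·PV
  1       562.50       544.9261       544.9261
  2       562.50       527.9013     1,055.8026
  3       562.50       511.4084     1,534.2252
  4       562.50       495.4308     1,981.7230
  5       562.50       479.9523     2,399.7615
  6       562.50       464.9574     2,789.7445
  7       562.50       450.4310     3,153.0171
  8       562.50       436.3585     3,490.8676
  9       562.50       422.7256     3,804.5300
  10   25,562.50    18,610.3444   186,103.4439
  Σ                 22,944.4357   206,858.0415
P = 22,944.4357; Macaulay duration = 206,858.0415 / 22,944.4357 = 9.01561 half-year periods = 4.50780 years.
Modified duration = D_Mac / (1 + y) = 4.50780 / 1.03225 = 4.36697 years.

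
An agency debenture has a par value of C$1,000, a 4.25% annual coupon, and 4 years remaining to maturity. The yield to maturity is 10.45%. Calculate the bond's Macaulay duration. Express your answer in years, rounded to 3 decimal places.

3.731 years

Periodic yield y = 0.1045. Discount each cash flow and weight by its year:
  t   CF        PV=CF/(1+0.1045)^t    t·PV
  1        42.50        38.4789        38.4789
  2        42.50        34.8383        69.6767
  3        42.50        31.5422        94.6266
  4     1,042.50       700.5081     2,802.0325
  Σ                    805.3676     3,004.8147
Price P = Σ PV = 805.3676.
Macaulay duration = Σ(t·PV) / P = 3,004.8147 / 805.3676 = 3.73099 years.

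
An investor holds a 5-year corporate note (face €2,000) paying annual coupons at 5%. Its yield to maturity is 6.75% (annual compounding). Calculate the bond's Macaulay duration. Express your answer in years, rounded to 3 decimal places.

Periodic yield y = 0.0675. Discount each cash flow and weight by its year:
  t   CF        PV=CF/(1+0.0675)^t    t·PV
  1       100.00        93.6768        93.6768
  2       100.00        87.7535       175.5069
  3       100.00        82.2046       246.6139
  4       100.00        77.0067       308.0268
  5     2,100.00     1,514.8857     7,574.4287
  Σ                  1,855.5273     8,398.2531
Price P = Σ PV = 1,855.5273.
Macaulay duration = Σ(t·PV) / P = 8,398.2531 / 1,855.5273 = 4.52607 years.

4.526 years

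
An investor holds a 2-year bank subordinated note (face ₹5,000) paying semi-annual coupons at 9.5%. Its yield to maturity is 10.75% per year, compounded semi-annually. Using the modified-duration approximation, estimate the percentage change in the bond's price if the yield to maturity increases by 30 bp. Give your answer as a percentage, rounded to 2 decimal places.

-0.53%

Periodic yield y = 0.05375. Modified duration first:
  t   CF        PV=CF/(1+0.05375)^t    t·PV
  1       237.50       225.3855       225.3855
  2       237.50       213.8890       427.7780
  3       237.50       202.9789       608.9366
  4     5,237.50     4,247.8941    16,991.5766
  Σ                  4,890.1475    18,253.6767
P = 4,890.1475; D_Mac = 3.73275 half-year periods = 1.86637 yrs; D_mod = 1.86637/(1+0.05375) = 1.77117 yrs.
ΔP/P ≈ -D_mod · Δy = -1.77117 × (+0.003) = -0.005314 = -0.5314%.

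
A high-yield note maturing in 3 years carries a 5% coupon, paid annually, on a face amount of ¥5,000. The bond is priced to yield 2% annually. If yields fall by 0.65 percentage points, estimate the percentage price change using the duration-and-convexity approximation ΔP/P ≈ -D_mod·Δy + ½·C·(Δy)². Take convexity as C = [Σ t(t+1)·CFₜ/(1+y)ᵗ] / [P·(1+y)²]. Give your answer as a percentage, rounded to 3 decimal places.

+1.849%

With y = 0.02:
  t   CF        PV=CF/(1+0.02)^t    t·PV        t(t+1)·PV
  1       250.00       245.0980       245.0980         490.1961
  2       250.00       240.2922       480.5844       1,441.7532
  3     5,250.00     4,947.1923    14,841.5768      59,366.3071
  Σ                  5,432.5825    15,567.2592      61,298.2563
P = 5,432.5825; D_Mac = 2.86554 yrs; D_mod = 2.80935 yrs; C = 10.84530.
Duration effect: -2.80935 × (-0.0065) = +0.018261
Convexity effect: 0.5 × 10.84530 × (-0.0065)² = +0.0002291
ΔP/P ≈ +0.018261 + 0.0002291 = +0.018490 = +1.8490%.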